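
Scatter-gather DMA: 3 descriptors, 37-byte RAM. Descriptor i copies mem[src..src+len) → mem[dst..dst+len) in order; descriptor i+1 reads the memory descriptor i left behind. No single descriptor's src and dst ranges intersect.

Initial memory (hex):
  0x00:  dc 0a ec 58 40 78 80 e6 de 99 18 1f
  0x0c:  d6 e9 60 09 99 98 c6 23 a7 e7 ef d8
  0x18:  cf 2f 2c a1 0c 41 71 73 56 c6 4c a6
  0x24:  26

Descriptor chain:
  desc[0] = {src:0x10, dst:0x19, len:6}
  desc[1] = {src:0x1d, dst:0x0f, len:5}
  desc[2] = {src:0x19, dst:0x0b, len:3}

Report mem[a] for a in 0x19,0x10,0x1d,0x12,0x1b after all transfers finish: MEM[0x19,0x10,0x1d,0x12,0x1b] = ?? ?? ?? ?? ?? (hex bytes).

MEM[0x19,0x10,0x1d,0x12,0x1b] = 99 e7 a7 56 c6

D0: mem[0x19..0x1e] <- [99 98 c6 23 a7 e7]
D1: mem[0x0f..0x13] <- [a7 e7 73 56 c6]
D2: mem[0x0b..0x0d] <- [99 98 c6]
query mem[0x19]=0x99, mem[0x10]=0xe7, mem[0x1d]=0xa7, mem[0x12]=0x56, mem[0x1b]=0xc6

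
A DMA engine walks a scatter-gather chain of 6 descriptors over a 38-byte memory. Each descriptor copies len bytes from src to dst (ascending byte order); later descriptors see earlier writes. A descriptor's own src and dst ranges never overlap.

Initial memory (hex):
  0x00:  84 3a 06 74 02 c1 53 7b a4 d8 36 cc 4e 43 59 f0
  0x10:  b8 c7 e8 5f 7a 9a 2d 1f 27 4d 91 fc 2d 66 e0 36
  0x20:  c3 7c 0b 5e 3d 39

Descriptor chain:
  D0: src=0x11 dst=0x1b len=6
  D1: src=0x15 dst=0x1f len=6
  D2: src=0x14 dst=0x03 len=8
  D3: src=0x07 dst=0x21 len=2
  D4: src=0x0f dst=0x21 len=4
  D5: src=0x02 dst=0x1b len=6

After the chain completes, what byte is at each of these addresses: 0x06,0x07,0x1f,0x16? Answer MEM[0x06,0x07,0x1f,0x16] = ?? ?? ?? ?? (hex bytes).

D0: mem[0x1b..0x20] <- [c7 e8 5f 7a 9a 2d]
D1: mem[0x1f..0x24] <- [9a 2d 1f 27 4d 91]
D2: mem[0x03..0x0a] <- [7a 9a 2d 1f 27 4d 91 c7]
D3: mem[0x21..0x22] <- [27 4d]
D4: mem[0x21..0x24] <- [f0 b8 c7 e8]
D5: mem[0x1b..0x20] <- [06 7a 9a 2d 1f 27]
query mem[0x06]=0x1f, mem[0x07]=0x27, mem[0x1f]=0x1f, mem[0x16]=0x2d

MEM[0x06,0x07,0x1f,0x16] = 1f 27 1f 2d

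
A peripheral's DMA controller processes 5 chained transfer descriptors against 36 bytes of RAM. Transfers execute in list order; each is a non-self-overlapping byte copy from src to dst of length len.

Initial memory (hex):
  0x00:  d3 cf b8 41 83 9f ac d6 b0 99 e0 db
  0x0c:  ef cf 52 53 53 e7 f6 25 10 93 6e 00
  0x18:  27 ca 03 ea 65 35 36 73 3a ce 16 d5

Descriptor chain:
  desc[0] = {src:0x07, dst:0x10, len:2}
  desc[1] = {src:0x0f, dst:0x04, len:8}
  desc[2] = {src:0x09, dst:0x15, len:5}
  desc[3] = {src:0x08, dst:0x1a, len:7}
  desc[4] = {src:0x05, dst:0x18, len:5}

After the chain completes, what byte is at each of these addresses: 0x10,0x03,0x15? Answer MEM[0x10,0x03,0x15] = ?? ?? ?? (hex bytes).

MEM[0x10,0x03,0x15] = d6 41 10

#0 dst[0x10+2] := {0xd6,0xb0}
#1 dst[0x04+8] := {0x53,0xd6,0xb0,0xf6,0x25,0x10,0x93,0x6e}
#2 dst[0x15+5] := {0x10,0x93,0x6e,0xef,0xcf}
#3 dst[0x1a+7] := {0x25,0x10,0x93,0x6e,0xef,0xcf,0x52}
#4 dst[0x18+5] := {0xd6,0xb0,0xf6,0x25,0x10}
query mem[0x10]=0xd6, mem[0x03]=0x41, mem[0x15]=0x10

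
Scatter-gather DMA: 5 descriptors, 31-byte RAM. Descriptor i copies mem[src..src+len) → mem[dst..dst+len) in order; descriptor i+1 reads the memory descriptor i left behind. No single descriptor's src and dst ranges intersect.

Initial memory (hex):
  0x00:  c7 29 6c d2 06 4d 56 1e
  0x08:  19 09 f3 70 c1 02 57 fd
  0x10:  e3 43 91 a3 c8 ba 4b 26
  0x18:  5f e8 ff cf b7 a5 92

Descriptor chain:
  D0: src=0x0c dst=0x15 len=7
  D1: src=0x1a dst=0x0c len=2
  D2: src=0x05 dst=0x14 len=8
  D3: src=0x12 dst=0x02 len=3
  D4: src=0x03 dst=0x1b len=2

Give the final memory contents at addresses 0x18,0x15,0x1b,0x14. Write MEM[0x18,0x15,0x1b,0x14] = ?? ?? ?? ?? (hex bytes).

[0] 0x0c->0x15 len=7 : c1 02 57 fd e3 43 91
[1] 0x1a->0x0c len=2 : 43 91
[2] 0x05->0x14 len=8 : 4d 56 1e 19 09 f3 70 43
[3] 0x12->0x02 len=3 : 91 a3 4d
[4] 0x03->0x1b len=2 : a3 4d
query mem[0x18]=0x09, mem[0x15]=0x56, mem[0x1b]=0xa3, mem[0x14]=0x4d

MEM[0x18,0x15,0x1b,0x14] = 09 56 a3 4d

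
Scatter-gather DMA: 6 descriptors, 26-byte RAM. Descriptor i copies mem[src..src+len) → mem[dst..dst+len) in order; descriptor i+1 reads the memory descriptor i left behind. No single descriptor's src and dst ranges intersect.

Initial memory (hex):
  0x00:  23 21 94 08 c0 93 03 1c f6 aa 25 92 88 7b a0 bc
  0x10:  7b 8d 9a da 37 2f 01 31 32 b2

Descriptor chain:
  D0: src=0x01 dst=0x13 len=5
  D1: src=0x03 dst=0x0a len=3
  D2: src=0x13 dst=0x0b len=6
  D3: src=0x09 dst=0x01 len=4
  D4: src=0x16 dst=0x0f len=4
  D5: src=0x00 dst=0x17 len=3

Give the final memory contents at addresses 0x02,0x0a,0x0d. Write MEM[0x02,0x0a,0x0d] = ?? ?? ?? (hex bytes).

MEM[0x02,0x0a,0x0d] = 08 08 08

D0: mem[0x13..0x17] <- [21 94 08 c0 93]
D1: mem[0x0a..0x0c] <- [08 c0 93]
D2: mem[0x0b..0x10] <- [21 94 08 c0 93 32]
D3: mem[0x01..0x04] <- [aa 08 21 94]
D4: mem[0x0f..0x12] <- [c0 93 32 b2]
D5: mem[0x17..0x19] <- [23 aa 08]
query mem[0x02]=0x08, mem[0x0a]=0x08, mem[0x0d]=0x08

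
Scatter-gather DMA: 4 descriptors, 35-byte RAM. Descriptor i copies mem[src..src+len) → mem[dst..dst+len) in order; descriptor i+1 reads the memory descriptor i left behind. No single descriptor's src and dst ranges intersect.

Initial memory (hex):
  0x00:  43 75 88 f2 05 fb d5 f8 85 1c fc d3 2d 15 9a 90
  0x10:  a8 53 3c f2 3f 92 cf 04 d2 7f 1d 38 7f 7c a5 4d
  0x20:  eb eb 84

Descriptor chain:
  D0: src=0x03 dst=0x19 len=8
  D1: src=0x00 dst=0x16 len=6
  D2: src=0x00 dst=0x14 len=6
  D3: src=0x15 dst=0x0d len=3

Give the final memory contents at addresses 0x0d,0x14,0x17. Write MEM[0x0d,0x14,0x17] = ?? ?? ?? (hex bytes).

MEM[0x0d,0x14,0x17] = 75 43 f2

  after D0: wrote 8B at 0x19 = f205fbd5f8851cfc
  after D1: wrote 6B at 0x16 = 437588f205fb
  after D2: wrote 6B at 0x14 = 437588f205fb
  after D3: wrote 3B at 0x0d = 7588f2
query mem[0x0d]=0x75, mem[0x14]=0x43, mem[0x17]=0xf2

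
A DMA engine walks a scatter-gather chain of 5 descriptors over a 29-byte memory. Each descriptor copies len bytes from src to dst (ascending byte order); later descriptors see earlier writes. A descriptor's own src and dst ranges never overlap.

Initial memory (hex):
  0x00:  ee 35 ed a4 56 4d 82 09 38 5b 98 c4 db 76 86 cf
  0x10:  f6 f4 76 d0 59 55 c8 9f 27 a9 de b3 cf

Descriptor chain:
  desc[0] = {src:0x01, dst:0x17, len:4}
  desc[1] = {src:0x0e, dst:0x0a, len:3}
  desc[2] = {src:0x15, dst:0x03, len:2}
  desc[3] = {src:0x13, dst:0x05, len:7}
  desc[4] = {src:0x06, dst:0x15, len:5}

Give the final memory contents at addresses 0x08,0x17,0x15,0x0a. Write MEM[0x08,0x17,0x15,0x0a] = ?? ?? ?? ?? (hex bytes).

MEM[0x08,0x17,0x15,0x0a] = c8 c8 59 ed

  after D0: wrote 4B at 0x17 = 35eda456
  after D1: wrote 3B at 0x0a = 86cff6
  after D2: wrote 2B at 0x03 = 55c8
  after D3: wrote 7B at 0x05 = d05955c835eda4
  after D4: wrote 5B at 0x15 = 5955c835ed
query mem[0x08]=0xc8, mem[0x17]=0xc8, mem[0x15]=0x59, mem[0x0a]=0xed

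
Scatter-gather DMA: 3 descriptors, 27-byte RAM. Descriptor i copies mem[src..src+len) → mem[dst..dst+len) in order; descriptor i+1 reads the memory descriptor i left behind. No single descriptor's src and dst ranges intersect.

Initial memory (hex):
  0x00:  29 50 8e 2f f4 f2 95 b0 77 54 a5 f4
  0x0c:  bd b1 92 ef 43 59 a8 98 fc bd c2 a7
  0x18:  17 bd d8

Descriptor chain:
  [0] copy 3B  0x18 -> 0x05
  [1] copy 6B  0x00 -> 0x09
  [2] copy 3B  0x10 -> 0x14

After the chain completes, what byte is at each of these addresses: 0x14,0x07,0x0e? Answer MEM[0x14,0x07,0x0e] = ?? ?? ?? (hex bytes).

MEM[0x14,0x07,0x0e] = 43 d8 17

#0 dst[0x05+3] := {0x17,0xbd,0xd8}
#1 dst[0x09+6] := {0x29,0x50,0x8e,0x2f,0xf4,0x17}
#2 dst[0x14+3] := {0x43,0x59,0xa8}
query mem[0x14]=0x43, mem[0x07]=0xd8, mem[0x0e]=0x17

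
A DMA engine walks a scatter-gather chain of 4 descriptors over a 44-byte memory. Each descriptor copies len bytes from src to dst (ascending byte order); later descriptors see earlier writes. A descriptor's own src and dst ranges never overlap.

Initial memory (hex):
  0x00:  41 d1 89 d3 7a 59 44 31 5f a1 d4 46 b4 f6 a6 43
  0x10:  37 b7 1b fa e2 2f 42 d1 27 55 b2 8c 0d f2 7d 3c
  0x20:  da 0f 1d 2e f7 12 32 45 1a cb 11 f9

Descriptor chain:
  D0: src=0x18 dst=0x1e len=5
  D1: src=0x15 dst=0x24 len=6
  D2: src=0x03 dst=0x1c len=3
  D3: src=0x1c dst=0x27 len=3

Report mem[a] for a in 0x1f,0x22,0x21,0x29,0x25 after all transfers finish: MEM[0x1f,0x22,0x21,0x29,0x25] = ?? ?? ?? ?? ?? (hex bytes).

#0 dst[0x1e+5] := {0x27,0x55,0xb2,0x8c,0x0d}
#1 dst[0x24+6] := {0x2f,0x42,0xd1,0x27,0x55,0xb2}
#2 dst[0x1c+3] := {0xd3,0x7a,0x59}
#3 dst[0x27+3] := {0xd3,0x7a,0x59}
query mem[0x1f]=0x55, mem[0x22]=0x0d, mem[0x21]=0x8c, mem[0x29]=0x59, mem[0x25]=0x42

MEM[0x1f,0x22,0x21,0x29,0x25] = 55 0d 8c 59 42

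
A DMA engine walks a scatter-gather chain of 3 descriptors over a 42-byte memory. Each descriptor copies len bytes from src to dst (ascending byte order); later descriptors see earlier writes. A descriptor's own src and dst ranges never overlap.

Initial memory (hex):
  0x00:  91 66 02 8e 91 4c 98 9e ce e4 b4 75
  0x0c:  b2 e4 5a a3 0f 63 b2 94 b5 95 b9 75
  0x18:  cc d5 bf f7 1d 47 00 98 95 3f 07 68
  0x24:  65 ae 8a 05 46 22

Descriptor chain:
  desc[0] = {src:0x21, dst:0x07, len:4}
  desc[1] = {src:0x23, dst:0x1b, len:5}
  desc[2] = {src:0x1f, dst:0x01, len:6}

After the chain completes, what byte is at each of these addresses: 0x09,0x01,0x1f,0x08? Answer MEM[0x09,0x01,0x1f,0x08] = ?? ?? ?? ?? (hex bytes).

  after D0: wrote 4B at 0x07 = 3f076865
  after D1: wrote 5B at 0x1b = 6865ae8a05
  after D2: wrote 6B at 0x01 = 05953f076865
query mem[0x09]=0x68, mem[0x01]=0x05, mem[0x1f]=0x05, mem[0x08]=0x07

MEM[0x09,0x01,0x1f,0x08] = 68 05 05 07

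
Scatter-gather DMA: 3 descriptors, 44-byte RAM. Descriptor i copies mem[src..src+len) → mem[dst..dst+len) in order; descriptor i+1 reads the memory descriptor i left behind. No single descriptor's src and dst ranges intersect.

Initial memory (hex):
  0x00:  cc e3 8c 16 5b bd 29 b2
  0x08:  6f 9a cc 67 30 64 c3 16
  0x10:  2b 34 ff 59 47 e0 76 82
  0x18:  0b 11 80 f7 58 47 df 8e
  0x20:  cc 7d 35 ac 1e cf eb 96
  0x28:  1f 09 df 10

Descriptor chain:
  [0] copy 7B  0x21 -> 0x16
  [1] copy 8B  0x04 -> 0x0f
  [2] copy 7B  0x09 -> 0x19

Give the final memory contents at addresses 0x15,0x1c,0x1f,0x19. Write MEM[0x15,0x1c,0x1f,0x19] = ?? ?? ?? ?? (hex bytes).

[0] 0x21->0x16 len=7 : 7d 35 ac 1e cf eb 96
[1] 0x04->0x0f len=8 : 5b bd 29 b2 6f 9a cc 67
[2] 0x09->0x19 len=7 : 9a cc 67 30 64 c3 5b
query mem[0x15]=0xcc, mem[0x1c]=0x30, mem[0x1f]=0x5b, mem[0x19]=0x9a

MEM[0x15,0x1c,0x1f,0x19] = cc 30 5b 9a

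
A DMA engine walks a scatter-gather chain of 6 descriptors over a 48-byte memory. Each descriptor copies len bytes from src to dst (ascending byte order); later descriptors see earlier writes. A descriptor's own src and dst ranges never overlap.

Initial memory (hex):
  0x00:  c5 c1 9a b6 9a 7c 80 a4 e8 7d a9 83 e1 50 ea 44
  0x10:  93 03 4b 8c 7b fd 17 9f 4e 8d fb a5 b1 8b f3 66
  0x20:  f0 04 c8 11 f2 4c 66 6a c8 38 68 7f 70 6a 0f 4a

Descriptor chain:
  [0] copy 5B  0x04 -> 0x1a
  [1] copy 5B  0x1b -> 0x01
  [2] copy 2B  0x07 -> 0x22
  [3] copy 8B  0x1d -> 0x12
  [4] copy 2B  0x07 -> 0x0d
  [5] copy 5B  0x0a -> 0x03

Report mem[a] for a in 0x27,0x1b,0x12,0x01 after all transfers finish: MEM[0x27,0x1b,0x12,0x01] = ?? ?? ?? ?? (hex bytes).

MEM[0x27,0x1b,0x12,0x01] = 6a 7c a4 7c

  after D0: wrote 5B at 0x1a = 9a7c80a4e8
  after D1: wrote 5B at 0x01 = 7c80a4e866
  after D2: wrote 2B at 0x22 = a4e8
  after D3: wrote 8B at 0x12 = a4e866f004a4e8f2
  after D4: wrote 2B at 0x0d = a4e8
  after D5: wrote 5B at 0x03 = a983e1a4e8
query mem[0x27]=0x6a, mem[0x1b]=0x7c, mem[0x12]=0xa4, mem[0x01]=0x7c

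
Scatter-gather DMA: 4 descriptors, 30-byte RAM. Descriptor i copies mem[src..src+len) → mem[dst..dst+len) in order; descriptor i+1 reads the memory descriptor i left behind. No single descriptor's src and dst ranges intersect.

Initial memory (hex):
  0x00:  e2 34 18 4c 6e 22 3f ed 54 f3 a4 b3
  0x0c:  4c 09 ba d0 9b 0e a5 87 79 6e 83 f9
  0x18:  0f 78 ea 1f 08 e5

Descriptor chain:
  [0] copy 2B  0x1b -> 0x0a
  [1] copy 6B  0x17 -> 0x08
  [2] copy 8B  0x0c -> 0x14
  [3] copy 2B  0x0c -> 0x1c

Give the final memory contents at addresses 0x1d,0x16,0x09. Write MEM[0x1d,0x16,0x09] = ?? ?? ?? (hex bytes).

MEM[0x1d,0x16,0x09] = 08 ba 0f

[0] 0x1b->0x0a len=2 : 1f 08
[1] 0x17->0x08 len=6 : f9 0f 78 ea 1f 08
[2] 0x0c->0x14 len=8 : 1f 08 ba d0 9b 0e a5 87
[3] 0x0c->0x1c len=2 : 1f 08
query mem[0x1d]=0x08, mem[0x16]=0xba, mem[0x09]=0x0f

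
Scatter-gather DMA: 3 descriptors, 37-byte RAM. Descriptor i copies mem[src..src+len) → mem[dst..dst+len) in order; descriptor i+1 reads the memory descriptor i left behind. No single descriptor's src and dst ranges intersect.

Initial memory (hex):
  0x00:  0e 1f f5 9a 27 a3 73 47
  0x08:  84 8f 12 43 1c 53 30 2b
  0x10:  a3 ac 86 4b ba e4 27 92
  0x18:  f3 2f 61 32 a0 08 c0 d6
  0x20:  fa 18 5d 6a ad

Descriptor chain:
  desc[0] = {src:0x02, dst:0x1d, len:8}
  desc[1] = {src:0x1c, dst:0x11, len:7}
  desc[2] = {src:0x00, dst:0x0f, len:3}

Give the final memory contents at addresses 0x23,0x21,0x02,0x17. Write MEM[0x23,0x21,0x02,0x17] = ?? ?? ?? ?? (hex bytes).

MEM[0x23,0x21,0x02,0x17] = 84 73 f5 47

[0] 0x02->0x1d len=8 : f5 9a 27 a3 73 47 84 8f
[1] 0x1c->0x11 len=7 : a0 f5 9a 27 a3 73 47
[2] 0x00->0x0f len=3 : 0e 1f f5
query mem[0x23]=0x84, mem[0x21]=0x73, mem[0x02]=0xf5, mem[0x17]=0x47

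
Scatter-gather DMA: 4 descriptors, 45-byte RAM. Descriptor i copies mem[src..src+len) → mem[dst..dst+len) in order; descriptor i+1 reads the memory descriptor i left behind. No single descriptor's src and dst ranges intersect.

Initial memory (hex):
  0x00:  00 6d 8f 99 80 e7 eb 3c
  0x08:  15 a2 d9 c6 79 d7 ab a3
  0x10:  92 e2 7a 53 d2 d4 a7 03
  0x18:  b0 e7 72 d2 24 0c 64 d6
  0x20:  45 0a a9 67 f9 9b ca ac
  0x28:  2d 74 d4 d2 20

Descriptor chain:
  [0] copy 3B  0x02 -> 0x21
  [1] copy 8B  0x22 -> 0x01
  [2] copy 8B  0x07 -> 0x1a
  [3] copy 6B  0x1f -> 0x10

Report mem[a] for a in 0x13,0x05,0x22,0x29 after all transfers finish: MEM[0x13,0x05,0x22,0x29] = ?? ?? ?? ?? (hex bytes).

MEM[0x13,0x05,0x22,0x29] = 99 ca 99 74

[0] 0x02->0x21 len=3 : 8f 99 80
[1] 0x22->0x01 len=8 : 99 80 f9 9b ca ac 2d 74
[2] 0x07->0x1a len=8 : 2d 74 a2 d9 c6 79 d7 ab
[3] 0x1f->0x10 len=6 : 79 d7 ab 99 80 f9
query mem[0x13]=0x99, mem[0x05]=0xca, mem[0x22]=0x99, mem[0x29]=0x74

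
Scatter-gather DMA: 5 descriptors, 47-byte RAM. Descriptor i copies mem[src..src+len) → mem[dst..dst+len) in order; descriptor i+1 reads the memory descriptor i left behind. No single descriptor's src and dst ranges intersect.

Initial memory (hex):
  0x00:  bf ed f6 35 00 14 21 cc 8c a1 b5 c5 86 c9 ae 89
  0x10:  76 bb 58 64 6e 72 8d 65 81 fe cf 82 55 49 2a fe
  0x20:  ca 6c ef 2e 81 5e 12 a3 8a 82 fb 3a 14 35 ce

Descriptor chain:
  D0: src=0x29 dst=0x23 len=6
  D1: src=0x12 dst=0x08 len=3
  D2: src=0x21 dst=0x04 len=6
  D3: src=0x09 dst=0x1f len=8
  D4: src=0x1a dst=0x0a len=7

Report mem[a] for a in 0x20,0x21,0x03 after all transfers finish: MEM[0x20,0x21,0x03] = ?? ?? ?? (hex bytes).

MEM[0x20,0x21,0x03] = 6e c5 35

#0 dst[0x23+6] := {0x82,0xfb,0x3a,0x14,0x35,0xce}
#1 dst[0x08+3] := {0x58,0x64,0x6e}
#2 dst[0x04+6] := {0x6c,0xef,0x82,0xfb,0x3a,0x14}
#3 dst[0x1f+8] := {0x14,0x6e,0xc5,0x86,0xc9,0xae,0x89,0x76}
#4 dst[0x0a+7] := {0xcf,0x82,0x55,0x49,0x2a,0x14,0x6e}
query mem[0x20]=0x6e, mem[0x21]=0xc5, mem[0x03]=0x35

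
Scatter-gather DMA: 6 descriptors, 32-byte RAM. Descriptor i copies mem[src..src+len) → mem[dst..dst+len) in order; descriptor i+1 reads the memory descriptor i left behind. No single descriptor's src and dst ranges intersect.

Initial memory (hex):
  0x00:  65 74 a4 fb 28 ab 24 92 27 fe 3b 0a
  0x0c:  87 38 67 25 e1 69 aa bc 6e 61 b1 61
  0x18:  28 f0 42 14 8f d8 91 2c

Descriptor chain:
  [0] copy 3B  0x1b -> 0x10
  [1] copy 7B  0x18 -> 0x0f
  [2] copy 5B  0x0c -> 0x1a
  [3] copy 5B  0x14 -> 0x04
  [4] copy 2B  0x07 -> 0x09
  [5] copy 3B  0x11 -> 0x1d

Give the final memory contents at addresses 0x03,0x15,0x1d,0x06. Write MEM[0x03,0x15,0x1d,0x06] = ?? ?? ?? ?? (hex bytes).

#0 dst[0x10+3] := {0x14,0x8f,0xd8}
#1 dst[0x0f+7] := {0x28,0xf0,0x42,0x14,0x8f,0xd8,0x91}
#2 dst[0x1a+5] := {0x87,0x38,0x67,0x28,0xf0}
#3 dst[0x04+5] := {0xd8,0x91,0xb1,0x61,0x28}
#4 dst[0x09+2] := {0x61,0x28}
#5 dst[0x1d+3] := {0x42,0x14,0x8f}
query mem[0x03]=0xfb, mem[0x15]=0x91, mem[0x1d]=0x42, mem[0x06]=0xb1

MEM[0x03,0x15,0x1d,0x06] = fb 91 42 b1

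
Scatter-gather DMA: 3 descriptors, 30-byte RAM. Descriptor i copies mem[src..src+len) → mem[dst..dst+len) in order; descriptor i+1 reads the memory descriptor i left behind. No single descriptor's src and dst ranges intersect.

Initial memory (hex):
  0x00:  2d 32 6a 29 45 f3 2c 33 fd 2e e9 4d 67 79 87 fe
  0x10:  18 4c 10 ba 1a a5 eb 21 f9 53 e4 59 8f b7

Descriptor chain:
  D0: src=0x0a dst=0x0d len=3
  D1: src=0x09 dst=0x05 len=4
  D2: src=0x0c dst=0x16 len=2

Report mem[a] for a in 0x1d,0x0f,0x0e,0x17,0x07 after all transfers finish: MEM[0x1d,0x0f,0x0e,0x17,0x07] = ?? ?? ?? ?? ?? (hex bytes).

[0] 0x0a->0x0d len=3 : e9 4d 67
[1] 0x09->0x05 len=4 : 2e e9 4d 67
[2] 0x0c->0x16 len=2 : 67 e9
query mem[0x1d]=0xb7, mem[0x0f]=0x67, mem[0x0e]=0x4d, mem[0x17]=0xe9, mem[0x07]=0x4d

MEM[0x1d,0x0f,0x0e,0x17,0x07] = b7 67 4d e9 4d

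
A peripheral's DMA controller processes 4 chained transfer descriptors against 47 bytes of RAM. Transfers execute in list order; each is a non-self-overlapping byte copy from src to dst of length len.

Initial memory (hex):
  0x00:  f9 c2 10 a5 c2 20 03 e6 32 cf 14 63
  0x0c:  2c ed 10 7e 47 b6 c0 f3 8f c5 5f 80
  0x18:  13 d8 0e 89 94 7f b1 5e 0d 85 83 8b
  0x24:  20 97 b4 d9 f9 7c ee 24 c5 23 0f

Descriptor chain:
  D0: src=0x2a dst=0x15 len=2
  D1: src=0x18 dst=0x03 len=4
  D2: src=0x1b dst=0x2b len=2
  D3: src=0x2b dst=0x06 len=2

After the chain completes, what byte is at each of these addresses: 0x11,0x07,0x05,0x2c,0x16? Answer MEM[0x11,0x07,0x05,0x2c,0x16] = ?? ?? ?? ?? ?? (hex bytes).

D0: mem[0x15..0x16] <- [ee 24]
D1: mem[0x03..0x06] <- [13 d8 0e 89]
D2: mem[0x2b..0x2c] <- [89 94]
D3: mem[0x06..0x07] <- [89 94]
query mem[0x11]=0xb6, mem[0x07]=0x94, mem[0x05]=0x0e, mem[0x2c]=0x94, mem[0x16]=0x24

MEM[0x11,0x07,0x05,0x2c,0x16] = b6 94 0e 94 24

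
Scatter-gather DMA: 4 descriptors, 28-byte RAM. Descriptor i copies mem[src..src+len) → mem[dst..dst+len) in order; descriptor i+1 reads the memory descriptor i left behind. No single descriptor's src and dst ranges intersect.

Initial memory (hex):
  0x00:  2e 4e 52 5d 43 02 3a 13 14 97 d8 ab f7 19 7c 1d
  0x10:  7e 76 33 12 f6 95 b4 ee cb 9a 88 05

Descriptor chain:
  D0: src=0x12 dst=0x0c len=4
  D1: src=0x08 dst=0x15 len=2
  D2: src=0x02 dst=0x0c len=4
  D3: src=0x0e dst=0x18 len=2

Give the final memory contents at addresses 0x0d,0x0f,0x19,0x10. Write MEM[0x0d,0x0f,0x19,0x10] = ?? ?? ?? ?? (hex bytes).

D0: mem[0x0c..0x0f] <- [33 12 f6 95]
D1: mem[0x15..0x16] <- [14 97]
D2: mem[0x0c..0x0f] <- [52 5d 43 02]
D3: mem[0x18..0x19] <- [43 02]
query mem[0x0d]=0x5d, mem[0x0f]=0x02, mem[0x19]=0x02, mem[0x10]=0x7e

MEM[0x0d,0x0f,0x19,0x10] = 5d 02 02 7e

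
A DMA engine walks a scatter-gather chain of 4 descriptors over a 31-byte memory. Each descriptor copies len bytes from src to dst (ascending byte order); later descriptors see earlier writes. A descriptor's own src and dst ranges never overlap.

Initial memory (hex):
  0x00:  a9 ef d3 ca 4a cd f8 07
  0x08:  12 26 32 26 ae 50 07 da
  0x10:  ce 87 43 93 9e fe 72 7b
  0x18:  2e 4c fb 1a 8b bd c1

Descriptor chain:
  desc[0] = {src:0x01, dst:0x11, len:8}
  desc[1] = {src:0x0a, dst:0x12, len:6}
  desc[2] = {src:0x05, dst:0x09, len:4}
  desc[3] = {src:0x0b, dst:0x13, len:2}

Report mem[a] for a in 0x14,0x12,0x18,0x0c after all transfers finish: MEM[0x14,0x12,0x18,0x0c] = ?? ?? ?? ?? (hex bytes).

[0] 0x01->0x11 len=8 : ef d3 ca 4a cd f8 07 12
[1] 0x0a->0x12 len=6 : 32 26 ae 50 07 da
[2] 0x05->0x09 len=4 : cd f8 07 12
[3] 0x0b->0x13 len=2 : 07 12
query mem[0x14]=0x12, mem[0x12]=0x32, mem[0x18]=0x12, mem[0x0c]=0x12

MEM[0x14,0x12,0x18,0x0c] = 12 32 12 12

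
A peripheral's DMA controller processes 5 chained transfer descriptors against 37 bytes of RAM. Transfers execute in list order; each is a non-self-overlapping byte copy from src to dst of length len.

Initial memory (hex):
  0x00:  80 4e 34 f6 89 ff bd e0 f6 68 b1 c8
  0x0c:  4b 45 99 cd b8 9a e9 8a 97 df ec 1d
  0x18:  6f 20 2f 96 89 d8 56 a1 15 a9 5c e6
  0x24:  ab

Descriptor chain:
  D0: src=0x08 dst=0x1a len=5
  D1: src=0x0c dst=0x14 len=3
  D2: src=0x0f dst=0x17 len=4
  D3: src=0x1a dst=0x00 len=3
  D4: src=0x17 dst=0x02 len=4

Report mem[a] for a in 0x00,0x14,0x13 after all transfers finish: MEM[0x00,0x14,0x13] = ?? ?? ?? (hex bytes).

MEM[0x00,0x14,0x13] = e9 4b 8a

  after D0: wrote 5B at 0x1a = f668b1c84b
  after D1: wrote 3B at 0x14 = 4b4599
  after D2: wrote 4B at 0x17 = cdb89ae9
  after D3: wrote 3B at 0x00 = e968b1
  after D4: wrote 4B at 0x02 = cdb89ae9
query mem[0x00]=0xe9, mem[0x14]=0x4b, mem[0x13]=0x8a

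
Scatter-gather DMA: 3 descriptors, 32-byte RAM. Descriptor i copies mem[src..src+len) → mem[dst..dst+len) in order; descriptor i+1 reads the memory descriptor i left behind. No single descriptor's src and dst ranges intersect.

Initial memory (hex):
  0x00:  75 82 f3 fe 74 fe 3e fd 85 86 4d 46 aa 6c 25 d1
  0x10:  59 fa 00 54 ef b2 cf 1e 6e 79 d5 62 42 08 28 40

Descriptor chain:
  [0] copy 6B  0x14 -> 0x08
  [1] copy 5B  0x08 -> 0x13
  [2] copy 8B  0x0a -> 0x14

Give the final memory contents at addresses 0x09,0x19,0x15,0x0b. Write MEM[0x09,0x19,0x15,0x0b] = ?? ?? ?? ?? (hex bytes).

[0] 0x14->0x08 len=6 : ef b2 cf 1e 6e 79
[1] 0x08->0x13 len=5 : ef b2 cf 1e 6e
[2] 0x0a->0x14 len=8 : cf 1e 6e 79 25 d1 59 fa
query mem[0x09]=0xb2, mem[0x19]=0xd1, mem[0x15]=0x1e, mem[0x0b]=0x1e

MEM[0x09,0x19,0x15,0x0b] = b2 d1 1e 1e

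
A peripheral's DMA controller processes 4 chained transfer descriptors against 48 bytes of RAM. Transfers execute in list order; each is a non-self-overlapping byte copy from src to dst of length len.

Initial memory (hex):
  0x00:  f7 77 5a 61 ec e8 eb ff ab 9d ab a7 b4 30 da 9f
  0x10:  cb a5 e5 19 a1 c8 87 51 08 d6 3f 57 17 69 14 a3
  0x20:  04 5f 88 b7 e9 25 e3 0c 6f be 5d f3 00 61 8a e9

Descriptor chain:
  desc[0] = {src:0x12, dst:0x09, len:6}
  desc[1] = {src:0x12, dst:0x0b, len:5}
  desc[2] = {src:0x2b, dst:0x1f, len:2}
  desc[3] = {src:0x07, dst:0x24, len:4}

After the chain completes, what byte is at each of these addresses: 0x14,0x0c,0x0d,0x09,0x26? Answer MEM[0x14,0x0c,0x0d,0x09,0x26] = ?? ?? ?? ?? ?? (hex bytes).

MEM[0x14,0x0c,0x0d,0x09,0x26] = a1 19 a1 e5 e5

D0: mem[0x09..0x0e] <- [e5 19 a1 c8 87 51]
D1: mem[0x0b..0x0f] <- [e5 19 a1 c8 87]
D2: mem[0x1f..0x20] <- [f3 00]
D3: mem[0x24..0x27] <- [ff ab e5 19]
query mem[0x14]=0xa1, mem[0x0c]=0x19, mem[0x0d]=0xa1, mem[0x09]=0xe5, mem[0x26]=0xe5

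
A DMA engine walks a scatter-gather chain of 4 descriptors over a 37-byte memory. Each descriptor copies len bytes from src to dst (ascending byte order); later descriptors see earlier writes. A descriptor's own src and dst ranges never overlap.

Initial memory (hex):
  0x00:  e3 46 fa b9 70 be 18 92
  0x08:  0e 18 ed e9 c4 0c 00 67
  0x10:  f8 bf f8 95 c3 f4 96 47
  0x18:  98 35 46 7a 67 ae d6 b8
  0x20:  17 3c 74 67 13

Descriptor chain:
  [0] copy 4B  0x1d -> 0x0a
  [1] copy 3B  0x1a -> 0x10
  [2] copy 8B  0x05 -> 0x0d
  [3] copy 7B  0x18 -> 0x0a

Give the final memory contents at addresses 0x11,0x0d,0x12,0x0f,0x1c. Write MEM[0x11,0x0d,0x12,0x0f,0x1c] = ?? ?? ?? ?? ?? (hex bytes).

[0] 0x1d->0x0a len=4 : ae d6 b8 17
[1] 0x1a->0x10 len=3 : 46 7a 67
[2] 0x05->0x0d len=8 : be 18 92 0e 18 ae d6 b8
[3] 0x18->0x0a len=7 : 98 35 46 7a 67 ae d6
query mem[0x11]=0x18, mem[0x0d]=0x7a, mem[0x12]=0xae, mem[0x0f]=0xae, mem[0x1c]=0x67

MEM[0x11,0x0d,0x12,0x0f,0x1c] = 18 7a ae ae 67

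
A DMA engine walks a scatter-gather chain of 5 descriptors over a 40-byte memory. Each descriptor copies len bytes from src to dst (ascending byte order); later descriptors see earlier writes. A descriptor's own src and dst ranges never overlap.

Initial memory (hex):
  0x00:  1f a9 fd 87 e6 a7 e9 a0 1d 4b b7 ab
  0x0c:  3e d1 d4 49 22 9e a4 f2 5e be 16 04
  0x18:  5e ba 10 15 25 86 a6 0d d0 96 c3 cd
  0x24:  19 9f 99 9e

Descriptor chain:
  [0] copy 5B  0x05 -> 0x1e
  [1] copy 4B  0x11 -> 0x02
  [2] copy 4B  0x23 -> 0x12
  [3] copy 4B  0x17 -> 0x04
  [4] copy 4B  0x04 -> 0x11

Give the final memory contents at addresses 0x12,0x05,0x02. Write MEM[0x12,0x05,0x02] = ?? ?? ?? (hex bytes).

MEM[0x12,0x05,0x02] = 5e 5e 9e

[0] 0x05->0x1e len=5 : a7 e9 a0 1d 4b
[1] 0x11->0x02 len=4 : 9e a4 f2 5e
[2] 0x23->0x12 len=4 : cd 19 9f 99
[3] 0x17->0x04 len=4 : 04 5e ba 10
[4] 0x04->0x11 len=4 : 04 5e ba 10
query mem[0x12]=0x5e, mem[0x05]=0x5e, mem[0x02]=0x9e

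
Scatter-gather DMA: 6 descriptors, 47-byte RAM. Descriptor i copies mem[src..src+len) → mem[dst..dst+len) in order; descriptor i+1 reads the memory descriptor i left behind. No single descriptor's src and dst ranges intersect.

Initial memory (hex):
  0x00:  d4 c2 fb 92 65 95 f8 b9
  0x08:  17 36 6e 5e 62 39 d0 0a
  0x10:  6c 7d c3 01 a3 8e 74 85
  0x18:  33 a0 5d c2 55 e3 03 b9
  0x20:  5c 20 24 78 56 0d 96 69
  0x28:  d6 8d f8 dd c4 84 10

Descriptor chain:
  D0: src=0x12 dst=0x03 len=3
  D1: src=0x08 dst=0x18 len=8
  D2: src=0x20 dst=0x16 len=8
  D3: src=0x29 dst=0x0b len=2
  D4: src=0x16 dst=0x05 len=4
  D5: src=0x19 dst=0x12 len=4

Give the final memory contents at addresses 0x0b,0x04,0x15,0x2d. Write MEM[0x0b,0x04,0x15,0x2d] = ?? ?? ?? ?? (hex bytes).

MEM[0x0b,0x04,0x15,0x2d] = 8d 01 96 84

  after D0: wrote 3B at 0x03 = c301a3
  after D1: wrote 8B at 0x18 = 17366e5e6239d00a
  after D2: wrote 8B at 0x16 = 5c202478560d9669
  after D3: wrote 2B at 0x0b = 8df8
  after D4: wrote 4B at 0x05 = 5c202478
  after D5: wrote 4B at 0x12 = 78560d96
query mem[0x0b]=0x8d, mem[0x04]=0x01, mem[0x15]=0x96, mem[0x2d]=0x84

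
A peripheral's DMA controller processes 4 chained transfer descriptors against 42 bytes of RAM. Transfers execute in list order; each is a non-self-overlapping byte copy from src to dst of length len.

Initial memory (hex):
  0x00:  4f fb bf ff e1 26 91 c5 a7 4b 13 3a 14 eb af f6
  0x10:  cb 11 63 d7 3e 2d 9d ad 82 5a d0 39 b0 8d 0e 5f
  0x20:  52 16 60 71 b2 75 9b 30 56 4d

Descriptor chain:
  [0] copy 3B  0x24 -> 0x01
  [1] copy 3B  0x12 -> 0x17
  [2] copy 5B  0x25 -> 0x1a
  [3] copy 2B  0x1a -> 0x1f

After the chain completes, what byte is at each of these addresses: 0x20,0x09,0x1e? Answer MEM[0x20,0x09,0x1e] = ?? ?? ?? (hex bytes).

[0] 0x24->0x01 len=3 : b2 75 9b
[1] 0x12->0x17 len=3 : 63 d7 3e
[2] 0x25->0x1a len=5 : 75 9b 30 56 4d
[3] 0x1a->0x1f len=2 : 75 9b
query mem[0x20]=0x9b, mem[0x09]=0x4b, mem[0x1e]=0x4d

MEM[0x20,0x09,0x1e] = 9b 4b 4d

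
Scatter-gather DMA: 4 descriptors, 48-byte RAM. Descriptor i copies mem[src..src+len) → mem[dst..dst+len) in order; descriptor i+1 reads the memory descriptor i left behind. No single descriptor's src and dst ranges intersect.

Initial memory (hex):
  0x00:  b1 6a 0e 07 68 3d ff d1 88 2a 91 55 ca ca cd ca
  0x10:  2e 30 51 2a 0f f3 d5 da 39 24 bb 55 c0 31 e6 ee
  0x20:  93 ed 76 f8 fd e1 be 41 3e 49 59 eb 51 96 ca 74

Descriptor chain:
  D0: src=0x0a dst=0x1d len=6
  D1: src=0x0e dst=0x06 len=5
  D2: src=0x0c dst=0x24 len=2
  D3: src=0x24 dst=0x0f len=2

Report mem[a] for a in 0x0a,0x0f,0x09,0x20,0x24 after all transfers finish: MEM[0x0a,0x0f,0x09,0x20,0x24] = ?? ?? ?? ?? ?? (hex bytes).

MEM[0x0a,0x0f,0x09,0x20,0x24] = 51 ca 30 ca ca

#0 dst[0x1d+6] := {0x91,0x55,0xca,0xca,0xcd,0xca}
#1 dst[0x06+5] := {0xcd,0xca,0x2e,0x30,0x51}
#2 dst[0x24+2] := {0xca,0xca}
#3 dst[0x0f+2] := {0xca,0xca}
query mem[0x0a]=0x51, mem[0x0f]=0xca, mem[0x09]=0x30, mem[0x20]=0xca, mem[0x24]=0xca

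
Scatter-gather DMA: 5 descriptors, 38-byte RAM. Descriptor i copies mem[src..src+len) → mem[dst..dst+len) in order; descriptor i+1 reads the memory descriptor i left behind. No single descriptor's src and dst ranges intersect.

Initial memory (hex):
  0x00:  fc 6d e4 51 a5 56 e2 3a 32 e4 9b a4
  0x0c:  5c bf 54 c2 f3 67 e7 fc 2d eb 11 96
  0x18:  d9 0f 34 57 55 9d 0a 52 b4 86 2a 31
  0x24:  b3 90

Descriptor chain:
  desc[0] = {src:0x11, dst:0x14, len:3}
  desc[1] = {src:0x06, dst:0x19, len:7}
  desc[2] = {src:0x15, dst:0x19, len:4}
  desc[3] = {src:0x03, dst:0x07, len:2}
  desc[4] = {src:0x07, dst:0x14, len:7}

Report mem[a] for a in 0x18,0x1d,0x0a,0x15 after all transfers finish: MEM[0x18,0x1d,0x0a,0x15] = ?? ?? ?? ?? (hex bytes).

  after D0: wrote 3B at 0x14 = 67e7fc
  after D1: wrote 7B at 0x19 = e23a32e49ba45c
  after D2: wrote 4B at 0x19 = e7fc96d9
  after D3: wrote 2B at 0x07 = 51a5
  after D4: wrote 7B at 0x14 = 51a5e49ba45cbf
query mem[0x18]=0xa4, mem[0x1d]=0x9b, mem[0x0a]=0x9b, mem[0x15]=0xa5

MEM[0x18,0x1d,0x0a,0x15] = a4 9b 9b a5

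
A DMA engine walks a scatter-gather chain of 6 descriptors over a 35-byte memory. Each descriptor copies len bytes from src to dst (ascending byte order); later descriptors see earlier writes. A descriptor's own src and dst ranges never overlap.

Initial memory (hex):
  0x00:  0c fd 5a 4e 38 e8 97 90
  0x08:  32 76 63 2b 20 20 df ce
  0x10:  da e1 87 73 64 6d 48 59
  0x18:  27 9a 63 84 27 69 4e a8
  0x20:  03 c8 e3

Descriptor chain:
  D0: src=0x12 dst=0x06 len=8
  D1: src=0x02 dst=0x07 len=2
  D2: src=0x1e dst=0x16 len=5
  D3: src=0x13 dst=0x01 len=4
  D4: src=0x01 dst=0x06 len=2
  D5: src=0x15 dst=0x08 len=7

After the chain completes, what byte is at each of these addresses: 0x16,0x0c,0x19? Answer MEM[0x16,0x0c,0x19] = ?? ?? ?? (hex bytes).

#0 dst[0x06+8] := {0x87,0x73,0x64,0x6d,0x48,0x59,0x27,0x9a}
#1 dst[0x07+2] := {0x5a,0x4e}
#2 dst[0x16+5] := {0x4e,0xa8,0x03,0xc8,0xe3}
#3 dst[0x01+4] := {0x73,0x64,0x6d,0x4e}
#4 dst[0x06+2] := {0x73,0x64}
#5 dst[0x08+7] := {0x6d,0x4e,0xa8,0x03,0xc8,0xe3,0x84}
query mem[0x16]=0x4e, mem[0x0c]=0xc8, mem[0x19]=0xc8

MEM[0x16,0x0c,0x19] = 4e c8 c8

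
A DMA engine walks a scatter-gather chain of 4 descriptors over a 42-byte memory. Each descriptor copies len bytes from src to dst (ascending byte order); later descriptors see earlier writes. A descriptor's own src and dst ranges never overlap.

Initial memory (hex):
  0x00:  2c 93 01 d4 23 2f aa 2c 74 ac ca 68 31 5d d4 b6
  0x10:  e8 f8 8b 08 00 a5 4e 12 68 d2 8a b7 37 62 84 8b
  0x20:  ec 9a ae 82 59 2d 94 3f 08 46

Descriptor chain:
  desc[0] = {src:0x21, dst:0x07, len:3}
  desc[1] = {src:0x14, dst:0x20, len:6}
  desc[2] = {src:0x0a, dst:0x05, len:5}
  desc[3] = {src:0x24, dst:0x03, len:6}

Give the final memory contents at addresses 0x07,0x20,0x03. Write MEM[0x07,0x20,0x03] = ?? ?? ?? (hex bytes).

  after D0: wrote 3B at 0x07 = 9aae82
  after D1: wrote 6B at 0x20 = 00a54e1268d2
  after D2: wrote 5B at 0x05 = ca68315dd4
  after D3: wrote 6B at 0x03 = 68d2943f0846
query mem[0x07]=0x08, mem[0x20]=0x00, mem[0x03]=0x68

MEM[0x07,0x20,0x03] = 08 00 68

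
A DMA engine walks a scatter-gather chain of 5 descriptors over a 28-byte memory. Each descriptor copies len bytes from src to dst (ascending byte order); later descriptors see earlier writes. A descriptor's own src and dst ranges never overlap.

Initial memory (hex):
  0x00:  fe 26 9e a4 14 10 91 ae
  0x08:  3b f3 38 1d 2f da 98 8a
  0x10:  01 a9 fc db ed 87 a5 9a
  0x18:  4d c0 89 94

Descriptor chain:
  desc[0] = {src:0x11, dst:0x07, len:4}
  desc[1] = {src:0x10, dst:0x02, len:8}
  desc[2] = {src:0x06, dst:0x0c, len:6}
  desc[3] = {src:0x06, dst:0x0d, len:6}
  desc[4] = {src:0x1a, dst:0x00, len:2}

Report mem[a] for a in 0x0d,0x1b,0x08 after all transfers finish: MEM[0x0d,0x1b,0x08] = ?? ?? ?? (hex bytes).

D0: mem[0x07..0x0a] <- [a9 fc db ed]
D1: mem[0x02..0x09] <- [01 a9 fc db ed 87 a5 9a]
D2: mem[0x0c..0x11] <- [ed 87 a5 9a ed 1d]
D3: mem[0x0d..0x12] <- [ed 87 a5 9a ed 1d]
D4: mem[0x00..0x01] <- [89 94]
query mem[0x0d]=0xed, mem[0x1b]=0x94, mem[0x08]=0xa5

MEM[0x0d,0x1b,0x08] = ed 94 a5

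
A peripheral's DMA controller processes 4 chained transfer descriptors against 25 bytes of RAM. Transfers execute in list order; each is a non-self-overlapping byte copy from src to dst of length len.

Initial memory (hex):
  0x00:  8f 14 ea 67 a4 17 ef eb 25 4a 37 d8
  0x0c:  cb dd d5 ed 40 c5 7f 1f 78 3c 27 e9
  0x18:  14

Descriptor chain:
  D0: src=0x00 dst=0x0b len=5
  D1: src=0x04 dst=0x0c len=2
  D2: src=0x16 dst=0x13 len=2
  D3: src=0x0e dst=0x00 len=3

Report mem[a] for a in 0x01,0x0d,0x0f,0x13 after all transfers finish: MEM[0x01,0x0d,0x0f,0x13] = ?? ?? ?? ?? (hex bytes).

[0] 0x00->0x0b len=5 : 8f 14 ea 67 a4
[1] 0x04->0x0c len=2 : a4 17
[2] 0x16->0x13 len=2 : 27 e9
[3] 0x0e->0x00 len=3 : 67 a4 40
query mem[0x01]=0xa4, mem[0x0d]=0x17, mem[0x0f]=0xa4, mem[0x13]=0x27

MEM[0x01,0x0d,0x0f,0x13] = a4 17 a4 27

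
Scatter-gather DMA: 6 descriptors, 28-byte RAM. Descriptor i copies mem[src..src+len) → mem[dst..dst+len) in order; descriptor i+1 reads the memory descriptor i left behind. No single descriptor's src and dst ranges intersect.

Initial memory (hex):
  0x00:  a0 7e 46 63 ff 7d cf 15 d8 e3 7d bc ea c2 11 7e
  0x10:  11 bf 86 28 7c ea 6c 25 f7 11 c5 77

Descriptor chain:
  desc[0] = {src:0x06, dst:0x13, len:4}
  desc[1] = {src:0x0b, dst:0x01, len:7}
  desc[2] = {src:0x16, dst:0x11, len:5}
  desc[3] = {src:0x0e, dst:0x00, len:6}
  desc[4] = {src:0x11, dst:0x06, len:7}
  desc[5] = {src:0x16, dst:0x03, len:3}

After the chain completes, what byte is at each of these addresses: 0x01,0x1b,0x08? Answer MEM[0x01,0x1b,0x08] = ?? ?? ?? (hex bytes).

[0] 0x06->0x13 len=4 : cf 15 d8 e3
[1] 0x0b->0x01 len=7 : bc ea c2 11 7e 11 bf
[2] 0x16->0x11 len=5 : e3 25 f7 11 c5
[3] 0x0e->0x00 len=6 : 11 7e 11 e3 25 f7
[4] 0x11->0x06 len=7 : e3 25 f7 11 c5 e3 25
[5] 0x16->0x03 len=3 : e3 25 f7
query mem[0x01]=0x7e, mem[0x1b]=0x77, mem[0x08]=0xf7

MEM[0x01,0x1b,0x08] = 7e 77 f7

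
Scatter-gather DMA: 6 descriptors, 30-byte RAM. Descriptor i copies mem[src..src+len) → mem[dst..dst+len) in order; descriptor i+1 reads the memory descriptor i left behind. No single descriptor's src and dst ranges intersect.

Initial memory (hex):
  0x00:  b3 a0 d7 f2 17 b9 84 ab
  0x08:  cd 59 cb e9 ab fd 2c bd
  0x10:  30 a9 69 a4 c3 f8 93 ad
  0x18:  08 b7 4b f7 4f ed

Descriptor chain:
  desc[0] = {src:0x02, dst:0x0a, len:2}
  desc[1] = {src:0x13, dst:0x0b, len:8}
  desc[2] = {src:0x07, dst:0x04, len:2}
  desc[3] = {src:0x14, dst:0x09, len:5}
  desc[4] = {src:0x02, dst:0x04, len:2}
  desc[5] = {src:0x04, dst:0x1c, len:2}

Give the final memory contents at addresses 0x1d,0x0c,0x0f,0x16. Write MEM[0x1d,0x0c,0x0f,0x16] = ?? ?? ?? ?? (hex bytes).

MEM[0x1d,0x0c,0x0f,0x16] = f2 ad ad 93

D0: mem[0x0a..0x0b] <- [d7 f2]
D1: mem[0x0b..0x12] <- [a4 c3 f8 93 ad 08 b7 4b]
D2: mem[0x04..0x05] <- [ab cd]
D3: mem[0x09..0x0d] <- [c3 f8 93 ad 08]
D4: mem[0x04..0x05] <- [d7 f2]
D5: mem[0x1c..0x1d] <- [d7 f2]
query mem[0x1d]=0xf2, mem[0x0c]=0xad, mem[0x0f]=0xad, mem[0x16]=0x93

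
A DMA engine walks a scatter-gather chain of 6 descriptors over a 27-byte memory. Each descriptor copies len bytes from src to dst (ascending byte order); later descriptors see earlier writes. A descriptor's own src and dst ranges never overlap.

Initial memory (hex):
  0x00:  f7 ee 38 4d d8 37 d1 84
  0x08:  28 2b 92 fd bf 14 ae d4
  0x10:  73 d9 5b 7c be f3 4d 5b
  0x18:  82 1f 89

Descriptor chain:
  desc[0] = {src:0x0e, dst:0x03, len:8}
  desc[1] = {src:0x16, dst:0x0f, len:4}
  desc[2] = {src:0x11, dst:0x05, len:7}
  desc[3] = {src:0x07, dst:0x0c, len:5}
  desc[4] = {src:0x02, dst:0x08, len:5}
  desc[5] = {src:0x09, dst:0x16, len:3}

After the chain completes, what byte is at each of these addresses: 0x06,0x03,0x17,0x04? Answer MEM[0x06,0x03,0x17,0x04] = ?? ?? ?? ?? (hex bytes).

#0 dst[0x03+8] := {0xae,0xd4,0x73,0xd9,0x5b,0x7c,0xbe,0xf3}
#1 dst[0x0f+4] := {0x4d,0x5b,0x82,0x1f}
#2 dst[0x05+7] := {0x82,0x1f,0x7c,0xbe,0xf3,0x4d,0x5b}
#3 dst[0x0c+5] := {0x7c,0xbe,0xf3,0x4d,0x5b}
#4 dst[0x08+5] := {0x38,0xae,0xd4,0x82,0x1f}
#5 dst[0x16+3] := {0xae,0xd4,0x82}
query mem[0x06]=0x1f, mem[0x03]=0xae, mem[0x17]=0xd4, mem[0x04]=0xd4

MEM[0x06,0x03,0x17,0x04] = 1f ae d4 d4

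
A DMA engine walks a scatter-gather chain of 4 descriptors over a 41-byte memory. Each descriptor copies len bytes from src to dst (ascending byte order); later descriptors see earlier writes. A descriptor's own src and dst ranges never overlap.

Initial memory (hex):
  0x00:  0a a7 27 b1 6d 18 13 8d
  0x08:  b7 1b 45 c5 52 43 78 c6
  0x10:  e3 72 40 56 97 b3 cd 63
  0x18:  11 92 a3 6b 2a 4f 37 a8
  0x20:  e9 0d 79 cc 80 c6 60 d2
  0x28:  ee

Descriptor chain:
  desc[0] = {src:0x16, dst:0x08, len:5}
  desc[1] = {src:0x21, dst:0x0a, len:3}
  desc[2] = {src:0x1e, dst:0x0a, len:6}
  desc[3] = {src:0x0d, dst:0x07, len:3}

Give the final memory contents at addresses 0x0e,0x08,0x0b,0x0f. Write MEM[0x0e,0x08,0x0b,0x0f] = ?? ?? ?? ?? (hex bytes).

[0] 0x16->0x08 len=5 : cd 63 11 92 a3
[1] 0x21->0x0a len=3 : 0d 79 cc
[2] 0x1e->0x0a len=6 : 37 a8 e9 0d 79 cc
[3] 0x0d->0x07 len=3 : 0d 79 cc
query mem[0x0e]=0x79, mem[0x08]=0x79, mem[0x0b]=0xa8, mem[0x0f]=0xcc

MEM[0x0e,0x08,0x0b,0x0f] = 79 79 a8 cc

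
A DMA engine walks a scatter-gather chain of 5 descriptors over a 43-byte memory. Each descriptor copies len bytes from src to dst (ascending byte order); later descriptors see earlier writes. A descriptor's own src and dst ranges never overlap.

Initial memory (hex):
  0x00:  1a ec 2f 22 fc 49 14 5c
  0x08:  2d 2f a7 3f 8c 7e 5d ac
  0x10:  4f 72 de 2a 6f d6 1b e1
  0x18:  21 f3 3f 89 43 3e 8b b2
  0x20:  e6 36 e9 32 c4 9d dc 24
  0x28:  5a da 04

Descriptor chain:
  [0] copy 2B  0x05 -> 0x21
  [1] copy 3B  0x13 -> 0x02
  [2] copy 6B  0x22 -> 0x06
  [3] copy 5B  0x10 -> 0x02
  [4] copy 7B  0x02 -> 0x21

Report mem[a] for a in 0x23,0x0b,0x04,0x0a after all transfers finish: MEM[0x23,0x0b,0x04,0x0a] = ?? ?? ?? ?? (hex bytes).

MEM[0x23,0x0b,0x04,0x0a] = de 24 de dc

[0] 0x05->0x21 len=2 : 49 14
[1] 0x13->0x02 len=3 : 2a 6f d6
[2] 0x22->0x06 len=6 : 14 32 c4 9d dc 24
[3] 0x10->0x02 len=5 : 4f 72 de 2a 6f
[4] 0x02->0x21 len=7 : 4f 72 de 2a 6f 32 c4
query mem[0x23]=0xde, mem[0x0b]=0x24, mem[0x04]=0xde, mem[0x0a]=0xdc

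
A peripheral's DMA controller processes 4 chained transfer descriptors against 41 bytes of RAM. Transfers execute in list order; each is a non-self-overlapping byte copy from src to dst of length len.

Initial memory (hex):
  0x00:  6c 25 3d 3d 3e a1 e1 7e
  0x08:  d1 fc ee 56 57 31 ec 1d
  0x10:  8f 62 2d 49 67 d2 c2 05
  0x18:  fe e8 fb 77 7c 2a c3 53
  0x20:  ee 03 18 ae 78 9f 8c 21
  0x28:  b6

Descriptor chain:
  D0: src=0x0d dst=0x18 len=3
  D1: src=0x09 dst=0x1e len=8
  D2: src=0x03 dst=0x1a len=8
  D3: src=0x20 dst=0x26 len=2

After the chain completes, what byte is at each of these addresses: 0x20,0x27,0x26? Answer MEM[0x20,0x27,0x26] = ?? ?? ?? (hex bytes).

MEM[0x20,0x27,0x26] = fc ee fc

[0] 0x0d->0x18 len=3 : 31 ec 1d
[1] 0x09->0x1e len=8 : fc ee 56 57 31 ec 1d 8f
[2] 0x03->0x1a len=8 : 3d 3e a1 e1 7e d1 fc ee
[3] 0x20->0x26 len=2 : fc ee
query mem[0x20]=0xfc, mem[0x27]=0xee, mem[0x26]=0xfc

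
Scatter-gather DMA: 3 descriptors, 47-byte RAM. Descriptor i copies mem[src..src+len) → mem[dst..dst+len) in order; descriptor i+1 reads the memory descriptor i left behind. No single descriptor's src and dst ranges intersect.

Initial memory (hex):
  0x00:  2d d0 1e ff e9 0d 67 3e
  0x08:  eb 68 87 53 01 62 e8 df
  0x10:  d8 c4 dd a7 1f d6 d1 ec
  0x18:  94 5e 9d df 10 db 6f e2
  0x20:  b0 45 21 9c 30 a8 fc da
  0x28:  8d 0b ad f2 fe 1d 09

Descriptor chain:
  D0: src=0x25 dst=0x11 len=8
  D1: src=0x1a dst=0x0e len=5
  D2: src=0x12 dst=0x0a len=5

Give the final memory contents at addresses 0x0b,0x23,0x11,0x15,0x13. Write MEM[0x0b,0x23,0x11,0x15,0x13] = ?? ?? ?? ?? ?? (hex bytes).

MEM[0x0b,0x23,0x11,0x15,0x13] = da 9c db 0b da

[0] 0x25->0x11 len=8 : a8 fc da 8d 0b ad f2 fe
[1] 0x1a->0x0e len=5 : 9d df 10 db 6f
[2] 0x12->0x0a len=5 : 6f da 8d 0b ad
query mem[0x0b]=0xda, mem[0x23]=0x9c, mem[0x11]=0xdb, mem[0x15]=0x0b, mem[0x13]=0xda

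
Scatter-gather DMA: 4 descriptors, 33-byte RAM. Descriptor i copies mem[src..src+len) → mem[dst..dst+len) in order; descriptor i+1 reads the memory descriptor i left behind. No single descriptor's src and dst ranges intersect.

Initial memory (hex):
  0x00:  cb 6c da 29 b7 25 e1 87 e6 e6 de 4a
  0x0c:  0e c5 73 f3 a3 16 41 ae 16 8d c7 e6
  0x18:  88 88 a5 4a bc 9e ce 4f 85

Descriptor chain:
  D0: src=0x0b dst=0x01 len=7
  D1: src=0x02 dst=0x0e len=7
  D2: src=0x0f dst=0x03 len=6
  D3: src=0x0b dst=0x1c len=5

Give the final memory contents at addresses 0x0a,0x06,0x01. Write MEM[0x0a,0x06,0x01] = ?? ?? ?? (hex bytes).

MEM[0x0a,0x06,0x01] = de a3 4a

#0 dst[0x01+7] := {0x4a,0x0e,0xc5,0x73,0xf3,0xa3,0x16}
#1 dst[0x0e+7] := {0x0e,0xc5,0x73,0xf3,0xa3,0x16,0xe6}
#2 dst[0x03+6] := {0xc5,0x73,0xf3,0xa3,0x16,0xe6}
#3 dst[0x1c+5] := {0x4a,0x0e,0xc5,0x0e,0xc5}
query mem[0x0a]=0xde, mem[0x06]=0xa3, mem[0x01]=0x4a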